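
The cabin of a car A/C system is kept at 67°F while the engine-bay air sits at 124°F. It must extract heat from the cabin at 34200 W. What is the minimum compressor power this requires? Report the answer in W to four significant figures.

In absolute terms T_C = 292.59 K and T_H = 324.26 K, so ΔT = 31.67 K.
COP_Carnot = T_C/ΔT = 292.59/31.67 = 9.240.
Ẇ_min = Q̇/COP_Carnot = 34200/9.240 = 3701 W.

3701 W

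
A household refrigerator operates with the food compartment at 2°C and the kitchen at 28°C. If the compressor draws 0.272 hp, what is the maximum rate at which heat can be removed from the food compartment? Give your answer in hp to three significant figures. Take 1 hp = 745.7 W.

2.88 hp

In absolute terms T_C = 275.15 K and T_H = 301.15 K, so ΔT = 26.00 K.
COP_Carnot = T_C/ΔT = 275.15/26.00 = 10.58.
Q̇_max = COP_Carnot × Ẇ = 10.58 × 0.2720 hp = 2.878 hp.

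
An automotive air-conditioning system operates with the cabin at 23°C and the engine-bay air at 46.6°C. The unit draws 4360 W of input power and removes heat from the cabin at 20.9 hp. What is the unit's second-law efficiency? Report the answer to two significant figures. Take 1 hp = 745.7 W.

0.28

Converting, Q̇_C = 20.90 hp = 15590 W, so COP_actual = Q̇_C/Ẇ = 15590/4360 = 3.575.
In absolute terms T_C = 296.15 K and T_H = 319.75 K, so ΔT = 23.60 K.
COP_Carnot = T_C/ΔT = 296.15/23.60 = 12.55.
η_II = COP_actual/COP_Carnot = 3.575/12.55 = 0.2849.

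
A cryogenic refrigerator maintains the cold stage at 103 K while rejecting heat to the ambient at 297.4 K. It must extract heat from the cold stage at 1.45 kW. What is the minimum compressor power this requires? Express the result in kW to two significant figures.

The reservoir spacing is ΔT = 297.4 − 103 = 194.4 K.
COP_Carnot = T_C/ΔT = 103.00/194.4 = 0.5298.
Ẇ_min = Q̇/COP_Carnot = 1.450/0.5298 = 2.737 kW.

2.7 kW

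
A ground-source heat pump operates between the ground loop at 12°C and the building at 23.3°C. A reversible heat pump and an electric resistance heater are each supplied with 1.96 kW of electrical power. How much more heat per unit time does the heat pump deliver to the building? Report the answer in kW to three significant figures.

In absolute terms T_C = 285.15 K and T_H = 296.45 K, so ΔT = 11.30 K.
COP_Carnot = T_H/ΔT = 296.45/11.30 = 26.23.
The heat pump delivers Q̇_H = COP × Ẇ = 51.42 kW; the resistance heater delivers Ẇ = 1.960 kW.
Extra = (COP − 1)·Ẇ = 49.46 kW.

49.5 kW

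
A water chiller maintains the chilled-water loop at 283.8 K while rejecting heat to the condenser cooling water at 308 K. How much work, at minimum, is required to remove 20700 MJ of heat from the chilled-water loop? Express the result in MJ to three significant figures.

The reservoir spacing is ΔT = 308 − 283.8 = 24.20 K.
The reversible limit is COP_R = T_C/ΔT = 11.73, so W_min = Q_C/COP = Q_C·ΔT/T_C.
W_min = 20700 × 24.20/283.80 = 1765 MJ.

1770 MJ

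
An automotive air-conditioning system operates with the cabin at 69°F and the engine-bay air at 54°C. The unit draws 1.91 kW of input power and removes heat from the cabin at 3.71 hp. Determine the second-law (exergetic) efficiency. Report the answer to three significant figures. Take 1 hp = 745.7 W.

0.165

Converting, Q̇_C = 3.710 hp = 2.767 kW, so COP_actual = Q̇_C/Ẇ = 2.767/1.910 = 1.448.
In absolute terms T_C = 293.71 K and T_H = 327.15 K, so ΔT = 33.44 K.
COP_Carnot = T_C/ΔT = 293.71/33.44 = 8.782.
η_II = COP_actual/COP_Carnot = 1.448/8.782 = 0.1649.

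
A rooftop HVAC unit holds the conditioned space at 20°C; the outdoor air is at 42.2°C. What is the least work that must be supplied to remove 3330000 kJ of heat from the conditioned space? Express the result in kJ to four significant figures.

252200 kJ

In absolute terms T_C = 293.15 K and T_H = 315.35 K, so ΔT = 22.20 K.
The reversible limit is COP_R = T_C/ΔT = 13.20, so W_min = Q_C/COP = Q_C·ΔT/T_C.
W_min = 3330000 × 22.20/293.15 = 252200 kJ.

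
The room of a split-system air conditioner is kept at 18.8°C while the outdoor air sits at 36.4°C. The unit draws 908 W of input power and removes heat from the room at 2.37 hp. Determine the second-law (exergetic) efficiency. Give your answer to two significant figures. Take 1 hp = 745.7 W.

0.12

Converting, Q̇_C = 2.370 hp = 1767 W, so COP_actual = Q̇_C/Ẇ = 1767/908.0 = 1.946.
In absolute terms T_C = 291.95 K and T_H = 309.55 K, so ΔT = 17.60 K.
COP_Carnot = T_C/ΔT = 291.95/17.60 = 16.59.
η_II = COP_actual/COP_Carnot = 1.946/16.59 = 0.1173.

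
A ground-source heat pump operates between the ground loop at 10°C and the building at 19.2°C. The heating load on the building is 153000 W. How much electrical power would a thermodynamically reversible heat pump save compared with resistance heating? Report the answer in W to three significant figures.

148000 W

In absolute terms T_C = 283.15 K and T_H = 292.35 K, so ΔT = 9.200 K.
COP_Carnot = T_H/ΔT = 292.35/9.200 = 31.78.
Resistance heating needs Ẇ_res = Q̇_H = 153000 W; the reversible heat pump needs only Ẇ_hp = Q̇_H/COP = 4815 W.
Saving = 153000 − 4815 = 148200 W.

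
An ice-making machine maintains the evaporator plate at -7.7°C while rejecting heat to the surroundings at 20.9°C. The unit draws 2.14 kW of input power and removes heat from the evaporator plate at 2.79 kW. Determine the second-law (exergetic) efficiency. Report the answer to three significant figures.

0.140

COP_actual = Q̇_C/Ẇ = 2.790/2.140 = 1.304.
In absolute terms T_C = 265.45 K and T_H = 294.05 K, so ΔT = 28.60 K.
COP_Carnot = T_C/ΔT = 265.45/28.60 = 9.281.
η_II = COP_actual/COP_Carnot = 1.304/9.281 = 0.1405.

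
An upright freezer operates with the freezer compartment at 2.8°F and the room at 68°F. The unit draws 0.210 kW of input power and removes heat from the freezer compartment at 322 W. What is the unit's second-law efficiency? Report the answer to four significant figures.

0.2162

Converting, Q̇_C = 322.0 W = 0.3220 kW, so COP_actual = Q̇_C/Ẇ = 0.3220/0.2100 = 1.533.
In absolute terms T_C = 256.93 K and T_H = 293.15 K, so ΔT = 36.22 K.
COP_Carnot = T_C/ΔT = 256.93/36.22 = 7.093.
η_II = COP_actual/COP_Carnot = 1.533/7.093 = 0.2162.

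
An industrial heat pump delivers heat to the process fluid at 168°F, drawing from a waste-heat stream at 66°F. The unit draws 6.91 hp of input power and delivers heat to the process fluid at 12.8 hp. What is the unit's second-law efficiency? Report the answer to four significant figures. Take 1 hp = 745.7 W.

COP_actual = Q̇_H/Ẇ = 12.80/6.910 = 1.852.
In absolute terms T_C = 292.04 K and T_H = 348.71 K, so ΔT = 56.67 K.
COP_Carnot = T_H/ΔT = 348.71/56.67 = 6.154.
η_II = COP_actual/COP_Carnot = 1.852/6.154 = 0.3010.

0.3010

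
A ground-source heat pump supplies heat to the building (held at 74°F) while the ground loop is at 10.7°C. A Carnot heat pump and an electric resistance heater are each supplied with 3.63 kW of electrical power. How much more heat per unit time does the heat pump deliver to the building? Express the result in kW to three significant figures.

In absolute terms T_C = 283.85 K and T_H = 296.48 K, so ΔT = 12.63 K.
COP_Carnot = T_H/ΔT = 296.48/12.63 = 23.47.
The heat pump delivers Q̇_H = COP × Ẇ = 85.19 kW; the resistance heater delivers Ẇ = 3.630 kW.
Extra = (COP − 1)·Ẇ = 81.56 kW.

81.6 kW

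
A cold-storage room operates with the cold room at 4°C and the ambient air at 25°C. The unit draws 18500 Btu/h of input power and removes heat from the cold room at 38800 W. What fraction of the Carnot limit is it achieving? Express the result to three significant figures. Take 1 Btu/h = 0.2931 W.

0.542

Converting, Q̇_C = 38800 W = 132400 Btu/h, so COP_actual = Q̇_C/Ẇ = 132400/18500 = 7.156.
In absolute terms T_C = 277.15 K and T_H = 298.15 K, so ΔT = 21.00 K.
COP_Carnot = T_C/ΔT = 277.15/21.00 = 13.20.
η_II = COP_actual/COP_Carnot = 7.156/13.20 = 0.5422.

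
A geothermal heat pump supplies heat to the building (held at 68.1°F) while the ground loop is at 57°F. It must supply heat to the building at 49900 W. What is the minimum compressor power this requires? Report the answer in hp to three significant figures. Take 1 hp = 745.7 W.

1.41 hp

In absolute terms T_C = 287.04 K and T_H = 293.21 K, so ΔT = 6.167 K.
COP_Carnot = T_H/ΔT = 293.21/6.167 = 47.55.
Ẇ_min = Q̇/COP_Carnot = 49900/47.55 = 1049 W = 1.407 hp.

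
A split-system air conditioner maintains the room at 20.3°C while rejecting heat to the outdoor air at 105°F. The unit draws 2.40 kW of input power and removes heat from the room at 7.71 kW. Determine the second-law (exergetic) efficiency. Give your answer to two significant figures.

COP_actual = Q̇_C/Ẇ = 7.710/2.400 = 3.213.
In absolute terms T_C = 293.45 K and T_H = 313.71 K, so ΔT = 20.26 K.
COP_Carnot = T_C/ΔT = 293.45/20.26 = 14.49.
η_II = COP_actual/COP_Carnot = 3.213/14.49 = 0.2217.

0.22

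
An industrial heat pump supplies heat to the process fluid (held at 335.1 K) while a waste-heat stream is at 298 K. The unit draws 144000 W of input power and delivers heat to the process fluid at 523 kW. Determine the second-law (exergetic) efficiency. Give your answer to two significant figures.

Converting, Q̇_H = 523.0 kW = 523000 W, so COP_actual = Q̇_H/Ẇ = 523000/144000 = 3.632.
The reservoir spacing is ΔT = 335.1 − 298 = 37.10 K.
COP_Carnot = T_H/ΔT = 335.10/37.10 = 9.032.
η_II = COP_actual/COP_Carnot = 3.632/9.032 = 0.4021.

0.40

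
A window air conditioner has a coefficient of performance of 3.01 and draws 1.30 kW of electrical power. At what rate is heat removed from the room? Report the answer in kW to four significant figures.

Q̇_C = COP × Ẇ = 3.01 × 1.300 = 3.913 kW.

3.913 kW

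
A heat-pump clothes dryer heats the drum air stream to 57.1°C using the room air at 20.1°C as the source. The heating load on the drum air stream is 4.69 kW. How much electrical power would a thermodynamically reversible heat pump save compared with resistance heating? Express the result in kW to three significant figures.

In absolute terms T_C = 293.25 K and T_H = 330.25 K, so ΔT = 37.00 K.
COP_Carnot = T_H/ΔT = 330.25/37.00 = 8.926.
Resistance heating needs Ẇ_res = Q̇_H = 4.690 kW; the reversible heat pump needs only Ẇ_hp = Q̇_H/COP = 0.5255 kW.
Saving = 4.690 − 0.5255 = 4.165 kW.

4.16 kW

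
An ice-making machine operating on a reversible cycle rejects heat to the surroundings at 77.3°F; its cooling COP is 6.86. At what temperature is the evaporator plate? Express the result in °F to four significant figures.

For a Carnot refrigerator COP_R = T_C/(T_H − T_C), so T_C = COP·T_H/(1 + COP).
With T_H = 298.32 K, T_C = 6.86 × 298.32/7.860 = 260.36 K.
Converting, 260.36 K = 8.98°F.

8.983 °F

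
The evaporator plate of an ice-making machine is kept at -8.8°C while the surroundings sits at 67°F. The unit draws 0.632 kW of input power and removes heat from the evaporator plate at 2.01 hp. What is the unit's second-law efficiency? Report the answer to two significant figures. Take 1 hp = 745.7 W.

0.25

Converting, Q̇_C = 2.010 hp = 1.499 kW, so COP_actual = Q̇_C/Ẇ = 1.499/0.6320 = 2.372.
In absolute terms T_C = 264.35 K and T_H = 292.59 K, so ΔT = 28.24 K.
COP_Carnot = T_C/ΔT = 264.35/28.24 = 9.359.
η_II = COP_actual/COP_Carnot = 2.372/9.359 = 0.2534.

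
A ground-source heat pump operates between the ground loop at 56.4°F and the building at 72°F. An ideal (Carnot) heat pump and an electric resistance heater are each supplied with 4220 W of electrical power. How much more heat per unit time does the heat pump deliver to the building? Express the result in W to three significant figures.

In absolute terms T_C = 286.71 K and T_H = 295.37 K, so ΔT = 8.667 K.
COP_Carnot = T_H/ΔT = 295.37/8.667 = 34.08.
The heat pump delivers Q̇_H = COP × Ẇ = 143800 W; the resistance heater delivers Ẇ = 4220 W.
Extra = (COP − 1)·Ẇ = 139600 W.

140000 W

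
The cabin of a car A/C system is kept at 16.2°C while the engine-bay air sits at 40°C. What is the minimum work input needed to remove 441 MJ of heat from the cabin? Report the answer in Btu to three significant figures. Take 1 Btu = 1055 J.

34400 Btu

In absolute terms T_C = 289.35 K and T_H = 313.15 K, so ΔT = 23.80 K.
The reversible limit is COP_R = T_C/ΔT = 12.16, so W_min = Q_C/COP = Q_C·ΔT/T_C.
W_min = 441.0 × 23.80/289.35 = 36.27 MJ = 34380 Btu.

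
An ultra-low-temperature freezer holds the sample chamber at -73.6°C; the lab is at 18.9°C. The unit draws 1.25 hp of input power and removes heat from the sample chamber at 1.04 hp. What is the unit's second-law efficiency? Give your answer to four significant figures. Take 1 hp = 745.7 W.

COP_actual = Q̇_C/Ẇ = 1.040/1.250 = 0.8320.
In absolute terms T_C = 199.55 K and T_H = 292.05 K, so ΔT = 92.50 K.
COP_Carnot = T_C/ΔT = 199.55/92.50 = 2.157.
η_II = COP_actual/COP_Carnot = 0.8320/2.157 = 0.3857.

0.3857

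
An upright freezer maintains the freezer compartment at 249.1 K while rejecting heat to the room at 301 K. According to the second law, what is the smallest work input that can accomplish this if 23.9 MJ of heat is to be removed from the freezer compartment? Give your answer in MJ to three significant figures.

4.98 MJ

The reservoir spacing is ΔT = 301 − 249.1 = 51.90 K.
The reversible limit is COP_R = T_C/ΔT = 4.800, so W_min = Q_C/COP = Q_C·ΔT/T_C.
W_min = 23.90 × 51.90/249.10 = 4.980 MJ.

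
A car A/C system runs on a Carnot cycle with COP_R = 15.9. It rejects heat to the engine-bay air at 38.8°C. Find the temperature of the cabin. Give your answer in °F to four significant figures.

68.61 °F

For a Carnot refrigerator COP_R = T_C/(T_H − T_C), so T_C = COP·T_H/(1 + COP).
With T_H = 311.95 K, T_C = 15.9 × 311.95/16.90 = 293.49 K.
Converting, 293.49 K = 68.61°F.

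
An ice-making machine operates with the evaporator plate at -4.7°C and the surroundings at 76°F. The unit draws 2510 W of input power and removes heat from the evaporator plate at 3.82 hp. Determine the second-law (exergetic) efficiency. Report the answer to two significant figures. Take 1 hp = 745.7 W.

Converting, Q̇_C = 3.820 hp = 2849 W, so COP_actual = Q̇_C/Ẇ = 2849/2510 = 1.135.
In absolute terms T_C = 268.45 K and T_H = 297.59 K, so ΔT = 29.14 K.
COP_Carnot = T_C/ΔT = 268.45/29.14 = 9.211.
η_II = COP_actual/COP_Carnot = 1.135/9.211 = 0.1232.

0.12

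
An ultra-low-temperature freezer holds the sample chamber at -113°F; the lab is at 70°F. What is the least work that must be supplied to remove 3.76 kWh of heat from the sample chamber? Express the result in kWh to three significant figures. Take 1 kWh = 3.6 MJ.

1.98 kWh

In absolute terms T_C = 192.59 K and T_H = 294.26 K, so ΔT = 101.7 K.
The reversible limit is COP_R = T_C/ΔT = 1.894, so W_min = Q_C/COP = Q_C·ΔT/T_C.
W_min = 3.760 × 101.7/192.59 = 1.985 kWh.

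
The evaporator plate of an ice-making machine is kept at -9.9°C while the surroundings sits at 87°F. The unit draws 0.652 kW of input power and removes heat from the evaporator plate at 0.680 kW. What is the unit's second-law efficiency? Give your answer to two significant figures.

COP_actual = Q̇_C/Ẇ = 0.6800/0.6520 = 1.043.
In absolute terms T_C = 263.25 K and T_H = 303.71 K, so ΔT = 40.46 K.
COP_Carnot = T_C/ΔT = 263.25/40.46 = 6.507.
η_II = COP_actual/COP_Carnot = 1.043/6.507 = 0.1603.

0.16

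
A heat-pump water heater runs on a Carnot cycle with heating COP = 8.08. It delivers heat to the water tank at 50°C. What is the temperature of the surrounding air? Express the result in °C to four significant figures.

COP_HP = T_H/(T_H − T_C) gives T_H − T_C = T_H/COP.
With T_H = 323.15 K, T_C = 323.15 × (1 − 1/8.08) = 283.16 K.
Converting, 283.16 K = 10.01°C.

10.01 °C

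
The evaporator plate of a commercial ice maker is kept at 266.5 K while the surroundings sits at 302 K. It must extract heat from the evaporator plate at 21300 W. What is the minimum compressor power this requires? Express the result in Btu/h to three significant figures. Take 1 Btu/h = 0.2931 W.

The reservoir spacing is ΔT = 302 − 266.5 = 35.50 K.
COP_Carnot = T_C/ΔT = 266.50/35.50 = 7.507.
Ẇ_min = Q̇/COP_Carnot = 21300/7.507 = 2837 W = 9680 Btu/h.

9680 Btu/h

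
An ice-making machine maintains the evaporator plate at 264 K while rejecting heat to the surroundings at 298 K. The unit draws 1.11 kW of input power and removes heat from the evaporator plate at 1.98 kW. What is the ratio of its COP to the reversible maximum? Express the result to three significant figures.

COP_actual = Q̇_C/Ẇ = 1.980/1.110 = 1.784.
The reservoir spacing is ΔT = 298 − 264 = 34.00 K.
COP_Carnot = T_C/ΔT = 264.00/34.00 = 7.765.
η_II = COP_actual/COP_Carnot = 1.784/7.765 = 0.2297.

0.230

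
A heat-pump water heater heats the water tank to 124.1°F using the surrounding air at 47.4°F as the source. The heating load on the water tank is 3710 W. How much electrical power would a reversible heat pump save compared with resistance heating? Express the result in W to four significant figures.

In absolute terms T_C = 281.71 K and T_H = 324.32 K, so ΔT = 42.61 K.
COP_Carnot = T_H/ΔT = 324.32/42.61 = 7.611.
Resistance heating needs Ẇ_res = Q̇_H = 3710 W; the reversible heat pump needs only Ẇ_hp = Q̇_H/COP = 487.4 W.
Saving = 3710 − 487.4 = 3223 W.

3223 W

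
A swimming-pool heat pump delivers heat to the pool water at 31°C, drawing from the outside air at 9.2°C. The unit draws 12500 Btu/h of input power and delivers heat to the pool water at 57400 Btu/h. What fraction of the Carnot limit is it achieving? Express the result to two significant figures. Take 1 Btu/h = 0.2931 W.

0.33

COP_actual = Q̇_H/Ẇ = 57400/12500 = 4.592.
In absolute terms T_C = 282.35 K and T_H = 304.15 K, so ΔT = 21.80 K.
COP_Carnot = T_H/ΔT = 304.15/21.80 = 13.95.
η_II = COP_actual/COP_Carnot = 4.592/13.95 = 0.3291.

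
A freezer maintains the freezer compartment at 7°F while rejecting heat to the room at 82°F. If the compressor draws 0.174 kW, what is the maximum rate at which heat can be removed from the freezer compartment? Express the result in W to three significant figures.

1080 W

In absolute terms T_C = 259.26 K and T_H = 300.93 K, so ΔT = 41.67 K.
COP_Carnot = T_C/ΔT = 259.26/41.67 = 6.222.
Q̇_max = COP_Carnot × Ẇ = 6.222 × 0.1740 kW = 1.083 kW = 1083 W.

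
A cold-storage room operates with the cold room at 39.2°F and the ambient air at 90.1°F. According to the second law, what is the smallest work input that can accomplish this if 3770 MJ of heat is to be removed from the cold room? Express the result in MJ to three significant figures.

In absolute terms T_C = 277.15 K and T_H = 305.43 K, so ΔT = 28.28 K.
The reversible limit is COP_R = T_C/ΔT = 9.801, so W_min = Q_C/COP = Q_C·ΔT/T_C.
W_min = 3770 × 28.28/277.15 = 384.7 MJ.

385 MJ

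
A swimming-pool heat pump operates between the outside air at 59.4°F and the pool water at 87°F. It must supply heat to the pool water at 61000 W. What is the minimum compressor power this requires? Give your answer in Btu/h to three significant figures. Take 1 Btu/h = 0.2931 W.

In absolute terms T_C = 288.37 K and T_H = 303.71 K, so ΔT = 15.33 K.
COP_Carnot = T_H/ΔT = 303.71/15.33 = 19.81.
Ẇ_min = Q̇/COP_Carnot = 61000/19.81 = 3080 W = 10510 Btu/h.

10500 Btu/h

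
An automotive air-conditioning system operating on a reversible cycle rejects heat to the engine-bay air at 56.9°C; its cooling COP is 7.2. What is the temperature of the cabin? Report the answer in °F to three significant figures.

62.0 °F

For a Carnot refrigerator COP_R = T_C/(T_H − T_C), so T_C = COP·T_H/(1 + COP).
With T_H = 330.05 K, T_C = 7.2 × 330.05/8.200 = 289.80 K.
Converting, 289.80 K = 61.97°F.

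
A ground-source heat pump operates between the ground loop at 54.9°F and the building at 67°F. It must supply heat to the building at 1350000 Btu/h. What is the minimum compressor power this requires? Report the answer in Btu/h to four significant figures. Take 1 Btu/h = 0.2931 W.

31020 Btu/h

In absolute terms T_C = 285.87 K and T_H = 292.59 K, so ΔT = 6.722 K.
COP_Carnot = T_H/ΔT = 292.59/6.722 = 43.53.
Ẇ_min = Q̇/COP_Carnot = 1350000/43.53 = 31020 Btu/h.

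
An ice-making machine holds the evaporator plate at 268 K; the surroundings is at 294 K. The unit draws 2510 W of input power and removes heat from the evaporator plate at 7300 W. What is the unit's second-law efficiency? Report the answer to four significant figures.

COP_actual = Q̇_C/Ẇ = 7300/2510 = 2.908.
The reservoir spacing is ΔT = 294 − 268 = 26.00 K.
COP_Carnot = T_C/ΔT = 268.00/26.00 = 10.31.
η_II = COP_actual/COP_Carnot = 2.908/10.31 = 0.2822.

0.2822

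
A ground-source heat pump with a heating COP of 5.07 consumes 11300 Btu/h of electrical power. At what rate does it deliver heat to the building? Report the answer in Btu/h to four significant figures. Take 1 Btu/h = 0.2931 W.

57290 Btu/h

Q̇_H = COP_HP × Ẇ = 5.07 × 11300 = 57290 Btu/h.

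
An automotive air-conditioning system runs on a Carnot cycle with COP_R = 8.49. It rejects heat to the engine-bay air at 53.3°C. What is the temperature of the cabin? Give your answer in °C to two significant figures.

For a Carnot refrigerator COP_R = T_C/(T_H − T_C), so T_C = COP·T_H/(1 + COP).
With T_H = 326.45 K, T_C = 8.49 × 326.45/9.490 = 292.05 K.
Converting, 292.05 K = 18.90°C.

19 °C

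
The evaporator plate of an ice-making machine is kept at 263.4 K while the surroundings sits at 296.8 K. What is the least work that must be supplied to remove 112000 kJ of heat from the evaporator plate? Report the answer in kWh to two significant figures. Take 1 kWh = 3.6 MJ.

The reservoir spacing is ΔT = 296.8 − 263.4 = 33.40 K.
The reversible limit is COP_R = T_C/ΔT = 7.886, so W_min = Q_C/COP = Q_C·ΔT/T_C.
W_min = 112000 × 33.40/263.40 = 14200 kJ = 3.945 kWh.

3.9 kWh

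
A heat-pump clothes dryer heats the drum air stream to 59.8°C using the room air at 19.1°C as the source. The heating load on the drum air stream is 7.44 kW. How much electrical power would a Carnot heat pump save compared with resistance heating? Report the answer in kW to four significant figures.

In absolute terms T_C = 292.25 K and T_H = 332.95 K, so ΔT = 40.70 K.
COP_Carnot = T_H/ΔT = 332.95/40.70 = 8.181.
Resistance heating needs Ẇ_res = Q̇_H = 7.440 kW; the reversible heat pump needs only Ẇ_hp = Q̇_H/COP = 0.9095 kW.
Saving = 7.440 − 0.9095 = 6.531 kW.

6.531 kW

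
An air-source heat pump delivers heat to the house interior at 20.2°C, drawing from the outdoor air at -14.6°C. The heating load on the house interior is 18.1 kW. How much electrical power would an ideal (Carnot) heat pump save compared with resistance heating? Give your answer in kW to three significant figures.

16.0 kW

In absolute terms T_C = 258.55 K and T_H = 293.35 K, so ΔT = 34.80 K.
COP_Carnot = T_H/ΔT = 293.35/34.80 = 8.430.
Resistance heating needs Ẇ_res = Q̇_H = 18.10 kW; the reversible heat pump needs only Ẇ_hp = Q̇_H/COP = 2.147 kW.
Saving = 18.10 − 2.147 = 15.95 kW.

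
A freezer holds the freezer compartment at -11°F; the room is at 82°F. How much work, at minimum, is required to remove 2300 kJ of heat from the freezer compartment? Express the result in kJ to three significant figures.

In absolute terms T_C = 249.26 K and T_H = 300.93 K, so ΔT = 51.67 K.
The reversible limit is COP_R = T_C/ΔT = 4.824, so W_min = Q_C/COP = Q_C·ΔT/T_C.
W_min = 2300 × 51.67/249.26 = 476.7 kJ.

477 kJ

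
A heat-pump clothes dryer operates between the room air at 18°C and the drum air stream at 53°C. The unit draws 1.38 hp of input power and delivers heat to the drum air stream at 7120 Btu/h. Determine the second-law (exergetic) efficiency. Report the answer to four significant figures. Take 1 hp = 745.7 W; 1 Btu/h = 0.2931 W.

Converting, Q̇_H = 7120 Btu/h = 2.799 hp, so COP_actual = Q̇_H/Ẇ = 2.799/1.380 = 2.028.
In absolute terms T_C = 291.15 K and T_H = 326.15 K, so ΔT = 35.00 K.
COP_Carnot = T_H/ΔT = 326.15/35.00 = 9.319.
η_II = COP_actual/COP_Carnot = 2.028/9.319 = 0.2176.

0.2176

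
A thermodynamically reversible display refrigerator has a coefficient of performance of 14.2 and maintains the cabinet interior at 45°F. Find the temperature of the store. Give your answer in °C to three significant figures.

COP_R = T_C/(T_H − T_C) gives T_H − T_C = T_C/COP.
With T_C = 280.37 K, T_H = 280.37 × (1 + 1/14.2) = 300.12 K.
Converting, 300.12 K = 26.97°C.

27.0 °C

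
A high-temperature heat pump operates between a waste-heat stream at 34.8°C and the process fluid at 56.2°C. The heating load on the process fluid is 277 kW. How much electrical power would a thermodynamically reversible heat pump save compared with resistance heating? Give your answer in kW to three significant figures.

In absolute terms T_C = 307.95 K and T_H = 329.35 K, so ΔT = 21.40 K.
COP_Carnot = T_H/ΔT = 329.35/21.40 = 15.39.
Resistance heating needs Ẇ_res = Q̇_H = 277.0 kW; the reversible heat pump needs only Ẇ_hp = Q̇_H/COP = 18.00 kW.
Saving = 277.0 − 18.00 = 259.0 kW.

259 kW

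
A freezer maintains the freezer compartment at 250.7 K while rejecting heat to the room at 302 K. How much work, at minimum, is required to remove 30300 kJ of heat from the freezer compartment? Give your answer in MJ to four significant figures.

6.200 MJ

The reservoir spacing is ΔT = 302 − 250.7 = 51.30 K.
The reversible limit is COP_R = T_C/ΔT = 4.887, so W_min = Q_C/COP = Q_C·ΔT/T_C.
W_min = 30300 × 51.30/250.70 = 6200 kJ = 6.200 MJ.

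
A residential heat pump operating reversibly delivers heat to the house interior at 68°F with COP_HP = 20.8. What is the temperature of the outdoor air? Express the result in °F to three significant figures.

COP_HP = T_H/(T_H − T_C) gives T_H − T_C = T_H/COP.
With T_H = 293.15 K, T_C = 293.15 × (1 − 1/20.8) = 279.06 K.
Converting, 279.06 K = 42.63°F.

42.6 °F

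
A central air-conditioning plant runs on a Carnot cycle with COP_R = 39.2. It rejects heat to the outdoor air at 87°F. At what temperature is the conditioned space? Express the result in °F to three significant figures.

For a Carnot refrigerator COP_R = T_C/(T_H − T_C), so T_C = COP·T_H/(1 + COP).
With T_H = 303.71 K, T_C = 39.2 × 303.71/40.20 = 296.15 K.
Converting, 296.15 K = 73.40°F.

73.4 °F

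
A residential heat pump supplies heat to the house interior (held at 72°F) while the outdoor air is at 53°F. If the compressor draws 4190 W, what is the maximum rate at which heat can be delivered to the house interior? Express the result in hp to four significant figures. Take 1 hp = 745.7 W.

In absolute terms T_C = 284.82 K and T_H = 295.37 K, so ΔT = 10.56 K.
COP_Carnot = T_H/ΔT = 295.37/10.56 = 27.98.
Q̇_max = COP_Carnot × Ẇ = 27.98 × 4190 W = 117200 W = 157.2 hp.

157.2 hp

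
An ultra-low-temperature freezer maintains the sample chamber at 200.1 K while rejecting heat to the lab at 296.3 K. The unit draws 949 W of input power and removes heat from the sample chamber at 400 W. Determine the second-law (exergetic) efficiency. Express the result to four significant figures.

0.2026

COP_actual = Q̇_C/Ẇ = 400.0/949.0 = 0.4215.
The reservoir spacing is ΔT = 296.3 − 200.1 = 96.20 K.
COP_Carnot = T_C/ΔT = 200.10/96.20 = 2.080.
η_II = COP_actual/COP_Carnot = 0.4215/2.080 = 0.2026.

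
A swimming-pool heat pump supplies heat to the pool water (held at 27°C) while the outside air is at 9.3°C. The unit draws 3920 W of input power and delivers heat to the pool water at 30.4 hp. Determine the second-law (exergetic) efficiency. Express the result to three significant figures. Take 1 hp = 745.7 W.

Converting, Q̇_H = 30.40 hp = 22670 W, so COP_actual = Q̇_H/Ẇ = 22670/3920 = 5.783.
In absolute terms T_C = 282.45 K and T_H = 300.15 K, so ΔT = 17.70 K.
COP_Carnot = T_H/ΔT = 300.15/17.70 = 16.96.
η_II = COP_actual/COP_Carnot = 5.783/16.96 = 0.3410.

0.341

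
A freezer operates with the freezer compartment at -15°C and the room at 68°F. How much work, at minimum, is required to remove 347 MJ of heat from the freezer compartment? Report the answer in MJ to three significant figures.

47.0 MJ

In absolute terms T_C = 258.15 K and T_H = 293.15 K, so ΔT = 35.00 K.
The reversible limit is COP_R = T_C/ΔT = 7.376, so W_min = Q_C/COP = Q_C·ΔT/T_C.
W_min = 347.0 × 35.00/258.15 = 47.05 MJ.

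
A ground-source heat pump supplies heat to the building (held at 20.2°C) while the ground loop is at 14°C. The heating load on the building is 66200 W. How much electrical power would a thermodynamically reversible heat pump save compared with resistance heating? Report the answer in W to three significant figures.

In absolute terms T_C = 287.15 K and T_H = 293.35 K, so ΔT = 6.200 K.
COP_Carnot = T_H/ΔT = 293.35/6.200 = 47.31.
Resistance heating needs Ẇ_res = Q̇_H = 66200 W; the reversible heat pump needs only Ẇ_hp = Q̇_H/COP = 1399 W.
Saving = 66200 − 1399 = 64800 W.

64800 W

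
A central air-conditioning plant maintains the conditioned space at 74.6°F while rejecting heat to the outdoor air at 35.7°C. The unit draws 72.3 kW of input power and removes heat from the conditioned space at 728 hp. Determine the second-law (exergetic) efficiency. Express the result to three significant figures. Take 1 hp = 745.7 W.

0.304

Converting, Q̇_C = 728.0 hp = 542.9 kW, so COP_actual = Q̇_C/Ẇ = 542.9/72.30 = 7.509.
In absolute terms T_C = 296.82 K and T_H = 308.85 K, so ΔT = 12.03 K.
COP_Carnot = T_C/ΔT = 296.82/12.03 = 24.67.
η_II = COP_actual/COP_Carnot = 7.509/24.67 = 0.3044.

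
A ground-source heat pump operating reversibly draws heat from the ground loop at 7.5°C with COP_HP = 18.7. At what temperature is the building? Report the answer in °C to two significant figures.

COP_HP = T_H/(T_H − T_C) rearranges to T_H = COP·T_C/(COP − 1).
With T_C = 280.65 K, T_H = 18.7 × 280.65/17.70 = 296.51 K.
Converting, 296.51 K = 23.36°C.

23 °C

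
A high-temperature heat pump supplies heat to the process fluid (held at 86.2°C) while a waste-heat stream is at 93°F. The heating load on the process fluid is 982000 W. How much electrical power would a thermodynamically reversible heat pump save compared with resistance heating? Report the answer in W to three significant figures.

839000 W

In absolute terms T_C = 307.04 K and T_H = 359.35 K, so ΔT = 52.31 K.
COP_Carnot = T_H/ΔT = 359.35/52.31 = 6.869.
Resistance heating needs Ẇ_res = Q̇_H = 982000 W; the reversible heat pump needs only Ẇ_hp = Q̇_H/COP = 143000 W.
Saving = 982000 − 143000 = 839000 W.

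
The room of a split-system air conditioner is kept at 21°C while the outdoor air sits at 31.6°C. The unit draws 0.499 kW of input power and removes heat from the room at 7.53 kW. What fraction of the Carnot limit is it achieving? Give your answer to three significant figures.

COP_actual = Q̇_C/Ẇ = 7.530/0.4990 = 15.09.
In absolute terms T_C = 294.15 K and T_H = 304.75 K, so ΔT = 10.60 K.
COP_Carnot = T_C/ΔT = 294.15/10.60 = 27.75.
η_II = COP_actual/COP_Carnot = 15.09/27.75 = 0.5438.

0.544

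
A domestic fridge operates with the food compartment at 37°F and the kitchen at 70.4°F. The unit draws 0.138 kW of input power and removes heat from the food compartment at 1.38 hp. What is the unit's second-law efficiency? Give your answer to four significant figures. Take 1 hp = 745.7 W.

0.5015

Converting, Q̇_C = 1.380 hp = 1.029 kW, so COP_actual = Q̇_C/Ẇ = 1.029/0.1380 = 7.457.
In absolute terms T_C = 275.93 K and T_H = 294.48 K, so ΔT = 18.56 K.
COP_Carnot = T_C/ΔT = 275.93/18.56 = 14.87.
η_II = COP_actual/COP_Carnot = 7.457/14.87 = 0.5015.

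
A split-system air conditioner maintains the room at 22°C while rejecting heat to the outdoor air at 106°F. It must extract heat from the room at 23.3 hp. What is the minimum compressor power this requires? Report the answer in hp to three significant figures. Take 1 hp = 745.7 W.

1.51 hp

In absolute terms T_C = 295.15 K and T_H = 314.26 K, so ΔT = 19.11 K.
COP_Carnot = T_C/ΔT = 295.15/19.11 = 15.44.
Ẇ_min = Q̇/COP_Carnot = 23.30/15.44 = 1.509 hp.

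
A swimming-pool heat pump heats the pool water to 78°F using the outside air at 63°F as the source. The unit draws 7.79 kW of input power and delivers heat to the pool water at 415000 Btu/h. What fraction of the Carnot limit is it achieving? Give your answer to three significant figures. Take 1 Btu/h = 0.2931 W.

Converting, Q̇_H = 415000 Btu/h = 121.6 kW, so COP_actual = Q̇_H/Ẇ = 121.6/7.790 = 15.61.
In absolute terms T_C = 290.37 K and T_H = 298.71 K, so ΔT = 8.333 K.
COP_Carnot = T_H/ΔT = 298.71/8.333 = 35.84.
η_II = COP_actual/COP_Carnot = 15.61/35.84 = 0.4356.

0.436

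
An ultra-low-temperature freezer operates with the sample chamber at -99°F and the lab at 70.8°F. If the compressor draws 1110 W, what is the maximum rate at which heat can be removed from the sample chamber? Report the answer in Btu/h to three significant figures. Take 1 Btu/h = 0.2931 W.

8040 Btu/h

In absolute terms T_C = 200.37 K and T_H = 294.71 K, so ΔT = 94.33 K.
COP_Carnot = T_C/ΔT = 200.37/94.33 = 2.124.
Q̇_max = COP_Carnot × Ẇ = 2.124 × 1110 W = 2358 W = 8044 Btu/h.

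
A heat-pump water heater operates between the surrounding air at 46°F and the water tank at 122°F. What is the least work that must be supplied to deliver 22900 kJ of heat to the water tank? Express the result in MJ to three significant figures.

In absolute terms T_C = 280.93 K and T_H = 323.15 K, so ΔT = 42.22 K.
The reversible limit is COP_HP = T_H/ΔT = 7.654, so W_min = Q_H/COP = Q_H·ΔT/T_H.
W_min = 22900 × 42.22/323.15 = 2992 kJ = 2.992 MJ.

2.99 MJ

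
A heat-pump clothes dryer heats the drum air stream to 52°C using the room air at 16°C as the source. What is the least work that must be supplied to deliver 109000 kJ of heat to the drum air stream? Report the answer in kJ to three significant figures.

12100 kJ

In absolute terms T_C = 289.15 K and T_H = 325.15 K, so ΔT = 36.00 K.
The reversible limit is COP_HP = T_H/ΔT = 9.032, so W_min = Q_H/COP = Q_H·ΔT/T_H.
W_min = 109000 × 36.00/325.15 = 12070 kJ.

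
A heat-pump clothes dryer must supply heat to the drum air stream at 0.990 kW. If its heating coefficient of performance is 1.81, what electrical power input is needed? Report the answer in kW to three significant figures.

0.547 kW

Ẇ = Q̇_H/COP_HP = 0.9900/1.81 = 0.5470 kW.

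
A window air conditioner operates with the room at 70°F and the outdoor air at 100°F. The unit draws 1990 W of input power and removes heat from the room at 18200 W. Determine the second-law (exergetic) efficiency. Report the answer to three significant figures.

COP_actual = Q̇_C/Ẇ = 18200/1990 = 9.146.
In absolute terms T_C = 294.26 K and T_H = 310.93 K, so ΔT = 16.67 K.
COP_Carnot = T_C/ΔT = 294.26/16.67 = 17.66.
η_II = COP_actual/COP_Carnot = 9.146/17.66 = 0.5180.

0.518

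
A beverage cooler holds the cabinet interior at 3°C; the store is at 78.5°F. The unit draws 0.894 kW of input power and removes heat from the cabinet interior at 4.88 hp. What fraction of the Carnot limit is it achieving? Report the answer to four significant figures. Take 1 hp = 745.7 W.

Converting, Q̇_C = 4.880 hp = 3.639 kW, so COP_actual = Q̇_C/Ẇ = 3.639/0.8940 = 4.070.
In absolute terms T_C = 276.15 K and T_H = 298.98 K, so ΔT = 22.83 K.
COP_Carnot = T_C/ΔT = 276.15/22.83 = 12.09.
η_II = COP_actual/COP_Carnot = 4.070/12.09 = 0.3366.

0.3366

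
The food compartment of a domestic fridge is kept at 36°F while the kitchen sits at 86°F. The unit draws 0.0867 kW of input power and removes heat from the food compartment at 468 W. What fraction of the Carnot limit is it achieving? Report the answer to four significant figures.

0.5445

Converting, Q̇_C = 468.0 W = 0.4680 kW, so COP_actual = Q̇_C/Ẇ = 0.4680/0.08670 = 5.398.
In absolute terms T_C = 275.37 K and T_H = 303.15 K, so ΔT = 27.78 K.
COP_Carnot = T_C/ΔT = 275.37/27.78 = 9.913.
η_II = COP_actual/COP_Carnot = 5.398/9.913 = 0.5445.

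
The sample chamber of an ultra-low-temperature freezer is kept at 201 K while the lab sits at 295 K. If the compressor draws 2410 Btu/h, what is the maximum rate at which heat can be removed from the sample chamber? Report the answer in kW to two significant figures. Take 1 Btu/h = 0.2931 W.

The reservoir spacing is ΔT = 295 − 201 = 94.00 K.
COP_Carnot = T_C/ΔT = 201.00/94.00 = 2.138.
Q̇_max = COP_Carnot × Ẇ = 2.138 × 2410 Btu/h = 5153 Btu/h = 1.510 kW.

1.5 kW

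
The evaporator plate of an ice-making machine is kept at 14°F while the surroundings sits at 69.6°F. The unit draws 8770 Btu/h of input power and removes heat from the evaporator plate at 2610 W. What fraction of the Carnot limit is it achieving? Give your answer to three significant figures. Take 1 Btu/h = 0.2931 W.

0.119

Converting, Q̇_C = 2610 W = 8905 Btu/h, so COP_actual = Q̇_C/Ẇ = 8905/8770 = 1.015.
In absolute terms T_C = 263.15 K and T_H = 294.04 K, so ΔT = 30.89 K.
COP_Carnot = T_C/ΔT = 263.15/30.89 = 8.519.
η_II = COP_actual/COP_Carnot = 1.015/8.519 = 0.1192.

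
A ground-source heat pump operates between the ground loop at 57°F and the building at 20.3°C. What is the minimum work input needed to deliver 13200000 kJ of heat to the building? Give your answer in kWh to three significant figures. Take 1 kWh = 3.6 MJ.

80.1 kWh

In absolute terms T_C = 287.04 K and T_H = 293.45 K, so ΔT = 6.411 K.
The reversible limit is COP_HP = T_H/ΔT = 45.77, so W_min = Q_H/COP = Q_H·ΔT/T_H.
W_min = 13200000 × 6.411/293.45 = 288400 kJ = 80.11 kWh.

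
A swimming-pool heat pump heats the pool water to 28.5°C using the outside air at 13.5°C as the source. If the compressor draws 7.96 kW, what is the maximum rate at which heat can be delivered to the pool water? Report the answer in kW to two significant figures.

In absolute terms T_C = 286.65 K and T_H = 301.65 K, so ΔT = 15.00 K.
COP_Carnot = T_H/ΔT = 301.65/15.00 = 20.11.
Q̇_max = COP_Carnot × Ẇ = 20.11 × 7.960 kW = 160.1 kW.

160 kW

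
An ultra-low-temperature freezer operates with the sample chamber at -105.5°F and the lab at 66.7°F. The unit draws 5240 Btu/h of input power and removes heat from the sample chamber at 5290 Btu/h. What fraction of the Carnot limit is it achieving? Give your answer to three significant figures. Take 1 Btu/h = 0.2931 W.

COP_actual = Q̇_C/Ẇ = 5290/5240 = 1.010.
In absolute terms T_C = 196.76 K and T_H = 292.43 K, so ΔT = 95.67 K.
COP_Carnot = T_C/ΔT = 196.76/95.67 = 2.057.
η_II = COP_actual/COP_Carnot = 1.010/2.057 = 0.4908.

0.491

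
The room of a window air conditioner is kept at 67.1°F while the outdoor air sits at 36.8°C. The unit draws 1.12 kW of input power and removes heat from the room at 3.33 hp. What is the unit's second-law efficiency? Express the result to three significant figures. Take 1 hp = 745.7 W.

0.131

Converting, Q̇_C = 3.330 hp = 2.483 kW, so COP_actual = Q̇_C/Ẇ = 2.483/1.120 = 2.217.
In absolute terms T_C = 292.65 K and T_H = 309.95 K, so ΔT = 17.30 K.
COP_Carnot = T_C/ΔT = 292.65/17.30 = 16.92.
η_II = COP_actual/COP_Carnot = 2.217/16.92 = 0.1311.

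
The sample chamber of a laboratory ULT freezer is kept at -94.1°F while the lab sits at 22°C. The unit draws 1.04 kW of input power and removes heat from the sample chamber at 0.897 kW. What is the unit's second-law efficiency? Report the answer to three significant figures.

0.391

COP_actual = Q̇_C/Ẇ = 0.8970/1.040 = 0.8625.
In absolute terms T_C = 203.09 K and T_H = 295.15 K, so ΔT = 92.06 K.
COP_Carnot = T_C/ΔT = 203.09/92.06 = 2.206.
η_II = COP_actual/COP_Carnot = 0.8625/2.206 = 0.3909.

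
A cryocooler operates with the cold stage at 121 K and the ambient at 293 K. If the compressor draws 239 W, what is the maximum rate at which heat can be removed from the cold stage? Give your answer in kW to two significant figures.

0.17 kW

The reservoir spacing is ΔT = 293 − 121 = 172.0 K.
COP_Carnot = T_C/ΔT = 121.00/172.0 = 0.7035.
Q̇_max = COP_Carnot × Ẇ = 0.7035 × 239.0 W = 168.1 W = 0.1681 kW.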